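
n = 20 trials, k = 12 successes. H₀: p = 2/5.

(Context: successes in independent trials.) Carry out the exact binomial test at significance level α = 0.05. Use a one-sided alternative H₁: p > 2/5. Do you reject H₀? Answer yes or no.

Exact binomial: n=20, k=12, p₀=2/5=0.4000
P(X≥12) from Σ C(n,i)·p₀^i·(1−p₀)^(n−i)
p-value (one-sided, H₁ greater) = 0.05653
At α=0.05: p ≥ α → fail to reject H₀

reject H₀: no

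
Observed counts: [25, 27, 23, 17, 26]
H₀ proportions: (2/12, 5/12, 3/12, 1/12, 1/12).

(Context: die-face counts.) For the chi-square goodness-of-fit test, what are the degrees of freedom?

df = k − 1 = 5 − 1 = 4

degrees of freedom = 4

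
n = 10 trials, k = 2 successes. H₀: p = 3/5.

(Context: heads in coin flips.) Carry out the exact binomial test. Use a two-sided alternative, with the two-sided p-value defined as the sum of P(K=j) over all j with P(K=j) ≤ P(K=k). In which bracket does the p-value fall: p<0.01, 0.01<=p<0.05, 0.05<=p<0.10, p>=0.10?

Exact binomial: n=10, k=2, p₀=3/5=0.6000
P(X=j) = C(n,j)·p₀^j·(1−p₀)^(n−j); p = Σ P(X=j) over j with P(X=j) ≤ P(X=2)
p-value (two-sided) = 0.01834
→ bracket: 0.01<=p<0.05

p-value bracket: 0.01<=p<0.05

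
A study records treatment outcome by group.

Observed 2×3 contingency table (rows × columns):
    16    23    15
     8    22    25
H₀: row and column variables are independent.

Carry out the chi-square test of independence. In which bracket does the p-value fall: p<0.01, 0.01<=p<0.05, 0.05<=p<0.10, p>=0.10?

Row totals [54, 55], col totals [24, 45, 40], n=109
χ² = (16−11.89)²/11.89 + (23−22.29)²/22.29 + (15−19.82)²/19.82 + (8−12.11)²/12.11 + (22−22.71)²/22.71 + (25−20.18)²/20.18 = 5.1802
df = 2
p-value (upper-tail) = 0.07501
→ bracket: 0.05<=p<0.10

p-value bracket: 0.05<=p<0.10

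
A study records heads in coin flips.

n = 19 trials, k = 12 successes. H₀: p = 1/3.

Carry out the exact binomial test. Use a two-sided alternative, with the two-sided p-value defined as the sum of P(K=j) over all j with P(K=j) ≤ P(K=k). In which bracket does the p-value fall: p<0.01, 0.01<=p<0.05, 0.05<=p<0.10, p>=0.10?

p-value bracket: 0.01<=p<0.05

Exact binomial: n=19, k=12, p₀=1/3=0.3333
P(X=j) = C(n,j)·p₀^j·(1−p₀)^(n−j); p = Σ P(X=j) over j with P(X=j) ≤ P(X=12)
p-value (two-sided) = 0.01216
→ bracket: 0.01<=p<0.05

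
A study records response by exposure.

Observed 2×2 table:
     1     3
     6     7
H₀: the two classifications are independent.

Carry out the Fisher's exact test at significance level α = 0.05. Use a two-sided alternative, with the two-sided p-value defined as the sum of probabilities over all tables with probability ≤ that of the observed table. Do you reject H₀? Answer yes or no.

Margins: r₁=4, r₂=13, c₁=7, c₂=10, n=17
p_obs = C(4,1)·C(13,6)/C(17,7); sum pmf over tables with pmf ≤ p_obs
p-value (two-sided) = 0.60294
At α=0.05: p ≥ α → fail to reject H₀

reject H₀: no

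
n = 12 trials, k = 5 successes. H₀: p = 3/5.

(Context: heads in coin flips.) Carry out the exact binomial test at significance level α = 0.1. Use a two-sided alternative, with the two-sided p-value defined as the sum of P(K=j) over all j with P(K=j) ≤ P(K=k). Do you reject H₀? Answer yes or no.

reject H₀: no

Exact binomial: n=12, k=5, p₀=3/5=0.6000
P(X=j) = C(n,j)·p₀^j·(1−p₀)^(n−j); p = Σ P(X=j) over j with P(X=j) ≤ P(X=5)
p-value (two-sided) = 0.24166
At α=0.1: p ≥ α → fail to reject H₀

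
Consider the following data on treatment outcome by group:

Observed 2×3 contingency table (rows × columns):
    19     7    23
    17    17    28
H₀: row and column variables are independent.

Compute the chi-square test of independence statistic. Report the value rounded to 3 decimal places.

test statistic = 3.291

Row totals [49, 62], col totals [36, 24, 51], n=111
χ² = (19−15.89)²/15.89 + (7−10.59)²/10.59 + (23−22.51)²/22.51 + (17−20.11)²/20.11 + (17−13.41)²/13.41 + (28−28.49)²/28.49 = 3.2906
df = 2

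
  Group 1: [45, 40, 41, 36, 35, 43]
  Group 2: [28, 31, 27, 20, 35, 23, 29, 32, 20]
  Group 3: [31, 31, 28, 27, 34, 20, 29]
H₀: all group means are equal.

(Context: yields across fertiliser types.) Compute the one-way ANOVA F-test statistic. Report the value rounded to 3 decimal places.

test statistic = 14.920

Group means [40.00, 27.22, 28.57], grand mean 31.136
SSB = Σnᵢ(x̄ᵢ−x̄)² = 655.321; SSW = ΣΣ(x−x̄ᵢ)² = 417.270
MSB = 655.321/2 = 327.6605; MSW = 417.270/19 = 21.9616
F = MSB/MSW = 14.9197
df = (2, 19)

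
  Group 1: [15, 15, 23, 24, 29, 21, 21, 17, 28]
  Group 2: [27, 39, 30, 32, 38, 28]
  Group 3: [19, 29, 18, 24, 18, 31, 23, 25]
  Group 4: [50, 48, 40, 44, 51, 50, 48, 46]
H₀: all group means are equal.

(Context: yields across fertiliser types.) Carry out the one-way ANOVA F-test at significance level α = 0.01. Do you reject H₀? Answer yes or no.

reject H₀: yes

Group means [21.44, 32.33, 23.38, 47.12], grand mean 30.677
SSB = Σnᵢ(x̄ᵢ−x̄)² = 3374.469; SSW = ΣΣ(x−x̄ᵢ)² = 606.306
MSB = 3374.469/3 = 1124.8229; MSW = 606.306/27 = 22.4558
F = MSB/MSW = 50.0906
df = (3, 27)
p-value (upper-tail) = 0.00000
At α=0.01: p < α → reject H₀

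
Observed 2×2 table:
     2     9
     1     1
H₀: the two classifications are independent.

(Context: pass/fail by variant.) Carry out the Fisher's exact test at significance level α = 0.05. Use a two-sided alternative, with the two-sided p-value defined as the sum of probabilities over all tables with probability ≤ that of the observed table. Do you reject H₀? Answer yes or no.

Margins: r₁=11, r₂=2, c₁=3, c₂=10, n=13
p_obs = C(11,2)·C(2,1)/C(13,3); sum pmf over tables with pmf ≤ p_obs
p-value (two-sided) = 0.42308
At α=0.05: p ≥ α → fail to reject H₀

reject H₀: no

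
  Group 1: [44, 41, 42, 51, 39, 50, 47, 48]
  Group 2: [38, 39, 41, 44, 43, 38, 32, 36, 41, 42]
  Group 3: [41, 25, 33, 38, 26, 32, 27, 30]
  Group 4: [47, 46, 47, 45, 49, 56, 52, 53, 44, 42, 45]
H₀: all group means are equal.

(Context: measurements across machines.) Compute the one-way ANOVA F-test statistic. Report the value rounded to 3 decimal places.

Group means [45.25, 39.40, 31.50, 47.82], grand mean 41.459
SSB = Σnᵢ(x̄ᵢ−x̄)² = 1395.653; SSW = ΣΣ(x−x̄ᵢ)² = 663.536
MSB = 1395.653/3 = 465.2176; MSW = 663.536/33 = 20.1072
F = MSB/MSW = 23.1369
df = (3, 33)

test statistic = 23.137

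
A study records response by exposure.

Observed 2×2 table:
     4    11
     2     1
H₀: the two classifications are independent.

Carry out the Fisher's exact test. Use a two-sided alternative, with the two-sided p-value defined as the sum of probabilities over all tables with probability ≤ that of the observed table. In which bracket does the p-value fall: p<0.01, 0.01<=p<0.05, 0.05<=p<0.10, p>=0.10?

p-value bracket: p>=0.10

Margins: r₁=15, r₂=3, c₁=6, c₂=12, n=18
p_obs = C(15,4)·C(3,2)/C(18,6); sum pmf over tables with pmf ≤ p_obs
p-value (two-sided) = 0.24510
→ bracket: p>=0.10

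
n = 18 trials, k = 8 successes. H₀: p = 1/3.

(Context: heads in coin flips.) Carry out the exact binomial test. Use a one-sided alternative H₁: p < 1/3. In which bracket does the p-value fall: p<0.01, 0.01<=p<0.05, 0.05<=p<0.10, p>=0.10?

Exact binomial: n=18, k=8, p₀=1/3=0.3333
P(X≤8) from Σ C(n,i)·p₀^i·(1−p₀)^(n−i)
p-value (one-sided, H₁ less) = 0.89240
→ bracket: p>=0.10

p-value bracket: p>=0.10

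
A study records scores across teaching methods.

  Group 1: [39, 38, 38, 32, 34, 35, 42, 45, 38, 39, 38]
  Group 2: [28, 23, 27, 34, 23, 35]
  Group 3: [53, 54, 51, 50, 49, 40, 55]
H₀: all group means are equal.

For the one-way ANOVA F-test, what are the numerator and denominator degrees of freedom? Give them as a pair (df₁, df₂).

degrees of freedom = [2, 21]

k = 3 groups, N = 24 total
df = (k−1, N−k) = (3−1, 24−3) = (2, 21)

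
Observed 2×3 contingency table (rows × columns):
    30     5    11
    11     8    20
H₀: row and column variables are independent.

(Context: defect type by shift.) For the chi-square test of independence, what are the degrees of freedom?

df = (r−1)(c−1) = (2−1)·(3−1) = 2

degrees of freedom = 2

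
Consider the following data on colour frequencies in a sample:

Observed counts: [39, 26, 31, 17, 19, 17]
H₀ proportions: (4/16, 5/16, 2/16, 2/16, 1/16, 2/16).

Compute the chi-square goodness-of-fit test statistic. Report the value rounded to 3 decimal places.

n = 149; E_i = n·p_i = [37.25, 46.56, 18.62, 18.62, 9.31, 18.62]
χ² = (39−37.25)²/37.25 + (26−46.56)²/46.56 + (31−18.62)²/18.62 + (17−18.62)²/18.62 + (19−9.31)²/9.31 + (17−18.62)²/18.62 = 27.7463
df = 5

test statistic = 27.746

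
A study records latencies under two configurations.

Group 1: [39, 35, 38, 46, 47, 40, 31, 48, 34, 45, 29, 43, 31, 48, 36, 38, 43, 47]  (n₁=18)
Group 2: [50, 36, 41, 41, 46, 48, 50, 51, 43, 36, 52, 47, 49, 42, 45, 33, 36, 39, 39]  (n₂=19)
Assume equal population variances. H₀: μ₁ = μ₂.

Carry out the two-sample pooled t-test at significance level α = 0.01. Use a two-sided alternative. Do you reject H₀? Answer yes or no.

x̄₁=39.889, s₁=6.296, n₁=18
x̄₂=43.368, s₂=5.861, n₂=19
s_p² = [17·6.296² + 18·5.861²]/35 = 36.9200
SE = √(s_p²·(1/18+1/19)) = 1.9986
t = (39.889−43.368)/1.9986 = -1.7410
df = 35
p-value (two-sided) = 0.09047
At α=0.01: p ≥ α → fail to reject H₀

reject H₀: no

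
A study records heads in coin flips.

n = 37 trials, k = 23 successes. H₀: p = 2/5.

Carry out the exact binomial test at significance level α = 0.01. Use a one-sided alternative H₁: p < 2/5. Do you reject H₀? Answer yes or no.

reject H₀: no

Exact binomial: n=37, k=23, p₀=2/5=0.4000
P(X≤23) from Σ C(n,i)·p₀^i·(1−p₀)^(n−i)
p-value (one-sided, H₁ less) = 0.99805
At α=0.01: p ≥ α → fail to reject H₀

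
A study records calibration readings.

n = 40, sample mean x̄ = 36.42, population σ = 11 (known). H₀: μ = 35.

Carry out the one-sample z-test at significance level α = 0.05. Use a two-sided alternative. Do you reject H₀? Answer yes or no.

SE = σ/√n = 11/√40 = 1.7393
z = (x̄−μ₀)/SE = (36.42−35)/1.7393 = 0.8164
p-value (two-sided) = 0.41425
At α=0.05: p ≥ α → fail to reject H₀

reject H₀: no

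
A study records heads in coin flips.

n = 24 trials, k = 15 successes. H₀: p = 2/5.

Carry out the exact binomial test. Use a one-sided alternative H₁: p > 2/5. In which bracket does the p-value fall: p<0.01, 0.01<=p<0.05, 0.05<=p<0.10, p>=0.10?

Exact binomial: n=24, k=15, p₀=2/5=0.4000
P(X≥15) from Σ C(n,i)·p₀^i·(1−p₀)^(n−i)
p-value (one-sided, H₁ greater) = 0.02166
→ bracket: 0.01<=p<0.05

p-value bracket: 0.01<=p<0.05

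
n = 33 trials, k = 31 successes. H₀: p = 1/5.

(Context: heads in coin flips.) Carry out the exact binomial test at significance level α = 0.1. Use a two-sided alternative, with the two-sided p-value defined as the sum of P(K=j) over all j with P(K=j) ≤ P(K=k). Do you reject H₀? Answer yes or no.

reject H₀: yes

Exact binomial: n=33, k=31, p₀=1/5=0.2000
P(X=j) = C(n,j)·p₀^j·(1−p₀)^(n−j); p = Σ P(X=j) over j with P(X=j) ≤ P(X=31)
p-value (two-sided) = 0.00000
At α=0.1: p < α → reject H₀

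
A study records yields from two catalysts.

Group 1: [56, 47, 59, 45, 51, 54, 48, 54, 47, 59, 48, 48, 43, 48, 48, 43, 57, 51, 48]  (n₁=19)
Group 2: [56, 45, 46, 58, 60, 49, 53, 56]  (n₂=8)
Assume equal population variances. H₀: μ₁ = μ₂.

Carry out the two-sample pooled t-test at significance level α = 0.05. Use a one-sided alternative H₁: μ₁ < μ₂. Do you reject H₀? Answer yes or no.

reject H₀: no

x̄₁=50.211, s₁=4.973, n₁=19
x̄₂=52.875, s₂=5.617, n₂=8
s_p² = [18·4.973² + 7·5.617²]/25 = 26.6413
SE = √(s_p²·(1/19+1/8)) = 2.1754
t = (50.211−52.875)/2.1754 = -1.2248
df = 25
p-value (one-sided, H₁ less) = 0.11603
At α=0.05: p ≥ α → fail to reject H₀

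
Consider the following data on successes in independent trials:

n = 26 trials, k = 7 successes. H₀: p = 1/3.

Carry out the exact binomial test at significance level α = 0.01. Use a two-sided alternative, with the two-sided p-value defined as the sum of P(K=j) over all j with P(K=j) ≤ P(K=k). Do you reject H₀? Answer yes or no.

reject H₀: no

Exact binomial: n=26, k=7, p₀=1/3=0.3333
P(X=j) = C(n,j)·p₀^j·(1−p₀)^(n−j); p = Σ P(X=j) over j with P(X=j) ≤ P(X=7)
p-value (two-sided) = 0.54081
At α=0.01: p ≥ α → fail to reject H₀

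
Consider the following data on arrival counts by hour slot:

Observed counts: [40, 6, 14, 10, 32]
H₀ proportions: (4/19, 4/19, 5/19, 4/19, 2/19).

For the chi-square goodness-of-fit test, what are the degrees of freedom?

df = k − 1 = 5 − 1 = 4

degrees of freedom = 4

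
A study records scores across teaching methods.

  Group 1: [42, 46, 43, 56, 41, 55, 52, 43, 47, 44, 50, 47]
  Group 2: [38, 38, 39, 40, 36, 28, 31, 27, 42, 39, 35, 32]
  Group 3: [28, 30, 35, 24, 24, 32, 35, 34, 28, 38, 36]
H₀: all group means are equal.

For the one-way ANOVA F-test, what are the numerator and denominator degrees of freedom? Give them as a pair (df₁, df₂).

degrees of freedom = [2, 32]

k = 3 groups, N = 35 total
df = (k−1, N−k) = (3−1, 35−3) = (2, 32)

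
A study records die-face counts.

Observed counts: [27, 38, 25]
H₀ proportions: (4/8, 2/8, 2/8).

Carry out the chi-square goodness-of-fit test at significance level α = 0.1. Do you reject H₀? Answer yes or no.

n = 90; E_i = n·p_i = [45.00, 22.50, 22.50]
χ² = (27−45.00)²/45.00 + (38−22.50)²/22.50 + (25−22.50)²/22.50 = 18.1556
df = 2
p-value (upper-tail) = 0.00011
At α=0.1: p < α → reject H₀

reject H₀: yes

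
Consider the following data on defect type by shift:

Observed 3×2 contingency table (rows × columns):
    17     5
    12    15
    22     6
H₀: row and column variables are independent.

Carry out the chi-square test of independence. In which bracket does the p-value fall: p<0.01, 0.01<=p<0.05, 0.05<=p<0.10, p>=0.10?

p-value bracket: 0.01<=p<0.05

Row totals [22, 27, 28], col totals [51, 26], n=77
χ² = (17−14.57)²/14.57 + (5−7.43)²/7.43 + (12−17.88)²/17.88 + (15−9.12)²/9.12 + (22−18.55)²/18.55 + (6−9.45)²/9.45 = 8.8362
df = 2
p-value (upper-tail) = 0.01206
→ bracket: 0.01<=p<0.05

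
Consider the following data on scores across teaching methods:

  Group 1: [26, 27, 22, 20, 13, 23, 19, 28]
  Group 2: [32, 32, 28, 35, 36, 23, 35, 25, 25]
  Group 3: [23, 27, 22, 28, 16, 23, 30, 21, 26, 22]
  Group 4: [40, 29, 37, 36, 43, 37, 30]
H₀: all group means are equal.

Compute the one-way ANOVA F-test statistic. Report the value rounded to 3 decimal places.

test statistic = 13.833

Group means [22.25, 30.11, 23.80, 36.00], grand mean 27.618
SSB = Σnᵢ(x̄ᵢ−x̄)² = 924.041; SSW = ΣΣ(x−x̄ᵢ)² = 667.989
MSB = 924.041/3 = 308.0135; MSW = 667.989/30 = 22.2663
F = MSB/MSW = 13.8332
df = (3, 30)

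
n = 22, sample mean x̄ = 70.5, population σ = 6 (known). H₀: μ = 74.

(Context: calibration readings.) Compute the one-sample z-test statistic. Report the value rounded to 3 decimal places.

SE = σ/√n = 6/√22 = 1.2792
z = (x̄−μ₀)/SE = (70.5−74)/1.2792 = -2.7361

test statistic = -2.736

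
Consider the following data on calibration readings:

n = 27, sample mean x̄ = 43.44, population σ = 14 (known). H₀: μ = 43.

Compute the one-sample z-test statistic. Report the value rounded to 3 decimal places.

SE = σ/√n = 14/√27 = 2.6943
z = (x̄−μ₀)/SE = (43.44−43)/2.6943 = 0.1633

test statistic = 0.163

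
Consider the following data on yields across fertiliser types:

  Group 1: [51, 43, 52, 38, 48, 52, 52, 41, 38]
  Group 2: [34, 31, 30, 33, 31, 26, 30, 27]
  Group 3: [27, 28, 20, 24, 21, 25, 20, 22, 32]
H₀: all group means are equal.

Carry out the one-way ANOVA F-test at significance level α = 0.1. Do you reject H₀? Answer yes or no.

Group means [46.11, 30.25, 24.33], grand mean 33.692
SSB = Σnᵢ(x̄ᵢ−x̄)² = 2271.150; SSW = ΣΣ(x−x̄ᵢ)² = 484.389
MSB = 2271.150/2 = 1135.5748; MSW = 484.389/23 = 21.0604
F = MSB/MSW = 53.9199
df = (2, 23)
p-value (upper-tail) = 0.00000
At α=0.1: p < α → reject H₀

reject H₀: yes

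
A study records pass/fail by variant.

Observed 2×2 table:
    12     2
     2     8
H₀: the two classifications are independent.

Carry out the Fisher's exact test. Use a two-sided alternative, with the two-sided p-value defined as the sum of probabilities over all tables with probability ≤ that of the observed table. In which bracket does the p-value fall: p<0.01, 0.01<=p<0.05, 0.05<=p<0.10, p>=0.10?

p-value bracket: p<0.01

Margins: r₁=14, r₂=10, c₁=14, c₂=10, n=24
p_obs = C(14,12)·C(10,2)/C(24,14); sum pmf over tables with pmf ≤ p_obs
p-value (two-sided) = 0.00267
→ bracket: p<0.01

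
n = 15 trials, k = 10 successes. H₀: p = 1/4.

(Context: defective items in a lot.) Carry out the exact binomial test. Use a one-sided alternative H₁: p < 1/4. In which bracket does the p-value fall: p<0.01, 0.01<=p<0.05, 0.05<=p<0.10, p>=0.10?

Exact binomial: n=15, k=10, p₀=1/4=0.2500
P(X≤10) from Σ C(n,i)·p₀^i·(1−p₀)^(n−i)
p-value (one-sided, H₁ less) = 0.99988
→ bracket: p>=0.10

p-value bracket: p>=0.10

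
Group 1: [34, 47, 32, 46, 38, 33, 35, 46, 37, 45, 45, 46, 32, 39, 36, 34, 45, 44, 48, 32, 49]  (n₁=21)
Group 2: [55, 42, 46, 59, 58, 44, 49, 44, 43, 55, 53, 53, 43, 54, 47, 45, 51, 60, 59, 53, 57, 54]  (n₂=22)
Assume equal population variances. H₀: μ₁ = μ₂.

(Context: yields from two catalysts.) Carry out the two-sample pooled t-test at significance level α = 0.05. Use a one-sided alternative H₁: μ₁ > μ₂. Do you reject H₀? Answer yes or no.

x̄₁=40.143, s₁=6.167, n₁=21
x̄₂=51.091, s₂=5.951, n₂=22
s_p² = [20·6.167² + 21·5.951²]/41 = 36.6924
SE = √(s_p²·(1/21+1/22)) = 1.8480
t = (40.143−51.091)/1.8480 = -5.9243
df = 41
p-value (one-sided, H₁ greater) = 1.00000
At α=0.05: p ≥ α → fail to reject H₀

reject H₀: no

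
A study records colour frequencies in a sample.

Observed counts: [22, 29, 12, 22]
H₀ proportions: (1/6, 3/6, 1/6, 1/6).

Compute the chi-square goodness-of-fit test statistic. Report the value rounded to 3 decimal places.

test statistic = 13.282

n = 85; E_i = n·p_i = [14.17, 42.50, 14.17, 14.17]
χ² = (22−14.17)²/14.17 + (29−42.50)²/42.50 + (12−14.17)²/14.17 + (22−14.17)²/14.17 = 13.2824
df = 3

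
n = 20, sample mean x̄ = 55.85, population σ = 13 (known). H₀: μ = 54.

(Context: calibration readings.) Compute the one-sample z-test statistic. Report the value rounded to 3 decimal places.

SE = σ/√n = 13/√20 = 2.9069
z = (x̄−μ₀)/SE = (55.85−54)/2.9069 = 0.6364

test statistic = 0.636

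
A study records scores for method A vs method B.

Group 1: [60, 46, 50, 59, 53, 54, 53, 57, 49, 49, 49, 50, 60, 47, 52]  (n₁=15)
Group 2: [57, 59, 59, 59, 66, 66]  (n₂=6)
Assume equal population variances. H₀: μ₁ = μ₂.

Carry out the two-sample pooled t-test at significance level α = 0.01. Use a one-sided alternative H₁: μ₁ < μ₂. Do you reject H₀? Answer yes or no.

reject H₀: yes

x̄₁=52.533, s₁=4.627, n₁=15
x̄₂=61.000, s₂=3.950, n₂=6
s_p² = [14·4.627² + 5·3.950²]/19 = 19.8807
SE = √(s_p²·(1/15+1/6)) = 2.1538
t = (52.533−61.000)/2.1538 = -3.9310
df = 19
p-value (one-sided, H₁ less) = 0.00045
At α=0.01: p < α → reject H₀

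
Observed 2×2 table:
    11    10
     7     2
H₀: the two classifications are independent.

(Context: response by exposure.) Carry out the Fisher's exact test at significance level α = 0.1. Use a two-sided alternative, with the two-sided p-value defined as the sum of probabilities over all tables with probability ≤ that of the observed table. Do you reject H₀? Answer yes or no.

reject H₀: no

Margins: r₁=21, r₂=9, c₁=18, c₂=12, n=30
p_obs = C(21,11)·C(9,7)/C(30,18); sum pmf over tables with pmf ≤ p_obs
p-value (two-sided) = 0.24871
At α=0.1: p ≥ α → fail to reject H₀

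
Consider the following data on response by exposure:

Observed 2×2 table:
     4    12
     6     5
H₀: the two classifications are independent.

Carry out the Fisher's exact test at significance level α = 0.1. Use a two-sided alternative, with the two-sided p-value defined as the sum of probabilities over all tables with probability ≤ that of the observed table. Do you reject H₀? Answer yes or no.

Margins: r₁=16, r₂=11, c₁=10, c₂=17, n=27
p_obs = C(16,4)·C(11,6)/C(27,10); sum pmf over tables with pmf ≤ p_obs
p-value (two-sided) = 0.22380
At α=0.1: p ≥ α → fail to reject H₀

reject H₀: no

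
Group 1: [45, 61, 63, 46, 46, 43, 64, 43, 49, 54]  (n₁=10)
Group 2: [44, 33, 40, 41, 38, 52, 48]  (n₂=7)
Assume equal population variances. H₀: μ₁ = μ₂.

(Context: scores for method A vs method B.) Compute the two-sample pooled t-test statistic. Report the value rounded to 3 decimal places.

x̄₁=51.400, s₁=8.422, n₁=10
x̄₂=42.286, s₂=6.343, n₂=7
s_p² = [9·8.422² + 6·6.343²]/15 = 58.6552
SE = √(s_p²·(1/10+1/7)) = 3.7742
t = (51.400−42.286)/3.7742 = 2.4149
df = 15

test statistic = 2.415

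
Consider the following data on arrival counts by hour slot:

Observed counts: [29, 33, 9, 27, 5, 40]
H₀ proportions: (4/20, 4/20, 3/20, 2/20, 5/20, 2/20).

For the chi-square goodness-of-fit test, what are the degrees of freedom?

df = k − 1 = 6 − 1 = 5

degrees of freedom = 5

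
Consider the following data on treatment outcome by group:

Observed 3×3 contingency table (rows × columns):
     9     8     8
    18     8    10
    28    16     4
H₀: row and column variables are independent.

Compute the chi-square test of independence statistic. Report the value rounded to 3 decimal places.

test statistic = 8.667

Row totals [25, 36, 48], col totals [55, 32, 22], n=109
χ² = (9−12.61)²/12.61 + (8−7.34)²/7.34 + (8−5.05)²/5.05 + (18−18.17)²/18.17 + (8−10.57)²/10.57 + (10−7.27)²/7.27 + (28−24.22)²/24.22 + (16−14.09)²/14.09 + (4−9.69)²/9.69 = 8.6672
df = 4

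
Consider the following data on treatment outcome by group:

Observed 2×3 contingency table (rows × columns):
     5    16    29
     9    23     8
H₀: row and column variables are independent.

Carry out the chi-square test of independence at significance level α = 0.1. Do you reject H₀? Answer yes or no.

Row totals [50, 40], col totals [14, 39, 37], n=90
χ² = (5−7.78)²/7.78 + (16−21.67)²/21.67 + (29−20.56)²/20.56 + (9−6.22)²/6.22 + (23−17.33)²/17.33 + (8−16.44)²/16.44 = 13.3722
df = 2
p-value (upper-tail) = 0.00125
At α=0.1: p < α → reject H₀

reject H₀: yes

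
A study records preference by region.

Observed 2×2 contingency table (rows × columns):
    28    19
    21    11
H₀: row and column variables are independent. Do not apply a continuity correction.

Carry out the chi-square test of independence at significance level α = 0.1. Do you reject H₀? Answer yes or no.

Row totals [47, 32], col totals [49, 30], n=79
χ² = (28−29.15)²/29.15 + (19−17.85)²/17.85 + (21−19.85)²/19.85 + (11−12.15)²/12.15 = 0.2959
df = 1
p-value (upper-tail) = 0.58646
At α=0.1: p ≥ α → fail to reject H₀

reject H₀: no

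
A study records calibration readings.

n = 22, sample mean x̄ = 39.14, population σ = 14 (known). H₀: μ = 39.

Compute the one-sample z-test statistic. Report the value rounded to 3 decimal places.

SE = σ/√n = 14/√22 = 2.9848
z = (x̄−μ₀)/SE = (39.14−39)/2.9848 = 0.0469

test statistic = 0.047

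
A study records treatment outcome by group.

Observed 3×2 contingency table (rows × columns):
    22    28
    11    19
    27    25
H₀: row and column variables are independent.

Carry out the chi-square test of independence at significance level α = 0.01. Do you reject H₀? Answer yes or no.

reject H₀: no

Row totals [50, 30, 52], col totals [60, 72], n=132
χ² = (22−22.73)²/22.73 + (28−27.27)²/27.27 + (11−13.64)²/13.64 + (19−16.36)²/16.36 + (27−23.64)²/23.64 + (25−28.36)²/28.36 = 1.8547
df = 2
p-value (upper-tail) = 0.39561
At α=0.01: p ≥ α → fail to reject H₀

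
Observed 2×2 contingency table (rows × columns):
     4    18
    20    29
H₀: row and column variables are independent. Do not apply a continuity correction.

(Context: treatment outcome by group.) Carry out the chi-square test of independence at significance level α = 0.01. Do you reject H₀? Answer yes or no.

Row totals [22, 49], col totals [24, 47], n=71
χ² = (4−7.44)²/7.44 + (18−14.56)²/14.56 + (20−16.56)²/16.56 + (29−32.44)²/32.44 = 3.4762
df = 1
p-value (upper-tail) = 0.06226
At α=0.01: p ≥ α → fail to reject H₀

reject H₀: no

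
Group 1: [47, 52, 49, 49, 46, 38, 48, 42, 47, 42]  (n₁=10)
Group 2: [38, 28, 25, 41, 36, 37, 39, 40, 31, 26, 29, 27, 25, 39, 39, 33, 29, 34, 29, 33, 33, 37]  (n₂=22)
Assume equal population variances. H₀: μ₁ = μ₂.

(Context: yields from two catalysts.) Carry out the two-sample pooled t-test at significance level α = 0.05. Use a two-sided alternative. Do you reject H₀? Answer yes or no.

x̄₁=46.000, s₁=4.163, n₁=10
x̄₂=33.091, s₂=5.245, n₂=22
s_p² = [9·4.163² + 21·5.245²]/30 = 24.4606
SE = √(s_p²·(1/10+1/22)) = 1.8862
t = (46.000−33.091)/1.8862 = 6.8438
df = 30
p-value (two-sided) = 0.00000
At α=0.05: p < α → reject H₀

reject H₀: yes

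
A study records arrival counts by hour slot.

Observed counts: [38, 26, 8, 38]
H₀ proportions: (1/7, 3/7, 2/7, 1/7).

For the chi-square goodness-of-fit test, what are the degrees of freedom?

degrees of freedom = 3

df = k − 1 = 4 − 1 = 3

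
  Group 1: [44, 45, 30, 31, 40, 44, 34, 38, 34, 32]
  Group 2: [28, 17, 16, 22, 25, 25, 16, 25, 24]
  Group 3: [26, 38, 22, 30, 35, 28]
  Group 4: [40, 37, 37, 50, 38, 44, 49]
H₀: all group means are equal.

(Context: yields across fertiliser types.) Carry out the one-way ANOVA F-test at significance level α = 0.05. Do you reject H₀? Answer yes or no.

Group means [37.20, 22.00, 29.83, 42.14], grand mean 32.625
SSB = Σnᵢ(x̄ᵢ−x̄)² = 1906.210; SSW = ΣΣ(x−x̄ᵢ)² = 823.290
MSB = 1906.210/3 = 635.4032; MSW = 823.290/28 = 29.4032
F = MSB/MSW = 21.6100
df = (3, 28)
p-value (upper-tail) = 0.00000
At α=0.05: p < α → reject H₀

reject H₀: yes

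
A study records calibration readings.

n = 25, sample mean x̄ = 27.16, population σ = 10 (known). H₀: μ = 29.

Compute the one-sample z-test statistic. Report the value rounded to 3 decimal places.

SE = σ/√n = 10/√25 = 2.0000
z = (x̄−μ₀)/SE = (27.16−29)/2.0000 = -0.9200

test statistic = -0.920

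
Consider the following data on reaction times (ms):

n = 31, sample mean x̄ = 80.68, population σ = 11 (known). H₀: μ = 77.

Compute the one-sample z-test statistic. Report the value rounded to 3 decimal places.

SE = σ/√n = 11/√31 = 1.9757
z = (x̄−μ₀)/SE = (80.68−77)/1.9757 = 1.8627

test statistic = 1.863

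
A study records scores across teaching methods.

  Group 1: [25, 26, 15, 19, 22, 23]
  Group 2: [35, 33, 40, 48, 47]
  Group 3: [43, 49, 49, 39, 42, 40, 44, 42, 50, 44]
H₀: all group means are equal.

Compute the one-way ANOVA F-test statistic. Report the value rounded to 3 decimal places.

Group means [21.67, 40.60, 44.20], grand mean 36.905
SSB = Σnᵢ(x̄ᵢ−x̄)² = 1993.676; SSW = ΣΣ(x−x̄ᵢ)² = 404.133
MSB = 1993.676/2 = 996.8381; MSW = 404.133/18 = 22.4519
F = MSB/MSW = 44.3989
df = (2, 18)

test statistic = 44.399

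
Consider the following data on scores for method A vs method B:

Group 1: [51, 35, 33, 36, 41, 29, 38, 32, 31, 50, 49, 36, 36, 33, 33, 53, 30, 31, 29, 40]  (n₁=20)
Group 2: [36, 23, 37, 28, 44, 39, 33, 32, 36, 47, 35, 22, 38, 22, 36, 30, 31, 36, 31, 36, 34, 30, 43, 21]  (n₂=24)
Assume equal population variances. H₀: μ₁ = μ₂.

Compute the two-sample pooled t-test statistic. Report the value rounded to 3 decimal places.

x̄₁=37.300, s₁=7.672, n₁=20
x̄₂=33.333, s₂=6.850, n₂=24
s_p² = [19·7.672² + 23·6.850²]/42 = 52.3222
SE = √(s_p²·(1/20+1/24)) = 2.1900
t = (37.300−33.333)/2.1900 = 1.8112
df = 42

test statistic = 1.811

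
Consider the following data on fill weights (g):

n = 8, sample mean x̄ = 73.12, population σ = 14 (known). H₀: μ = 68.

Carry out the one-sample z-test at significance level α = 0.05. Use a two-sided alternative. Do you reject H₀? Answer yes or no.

SE = σ/√n = 14/√8 = 4.9497
z = (x̄−μ₀)/SE = (73.12−68)/4.9497 = 1.0344
p-value (two-sided) = 0.30095
At α=0.05: p ≥ α → fail to reject H₀

reject H₀: no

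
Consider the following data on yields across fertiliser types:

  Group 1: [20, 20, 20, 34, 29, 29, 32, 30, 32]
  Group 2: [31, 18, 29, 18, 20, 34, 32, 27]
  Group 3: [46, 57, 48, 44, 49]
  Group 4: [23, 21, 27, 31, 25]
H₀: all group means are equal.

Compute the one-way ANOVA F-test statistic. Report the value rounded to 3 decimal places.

test statistic = 21.838

Group means [27.33, 26.12, 48.80, 25.40], grand mean 30.593
SSB = Σnᵢ(x̄ᵢ−x̄)² = 2047.644; SSW = ΣΣ(x−x̄ᵢ)² = 718.875
MSB = 2047.644/3 = 682.5478; MSW = 718.875/23 = 31.2554
F = MSB/MSW = 21.8377
df = (3, 23)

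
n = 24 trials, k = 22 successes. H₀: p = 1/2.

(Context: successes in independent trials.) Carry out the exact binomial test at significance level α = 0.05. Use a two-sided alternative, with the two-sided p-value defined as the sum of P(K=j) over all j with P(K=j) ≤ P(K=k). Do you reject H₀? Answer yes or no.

Exact binomial: n=24, k=22, p₀=1/2=0.5000
P(X=j) = C(n,j)·p₀^j·(1−p₀)^(n−j); p = Σ P(X=j) over j with P(X=j) ≤ P(X=22)
p-value (two-sided) = 0.00004
At α=0.05: p < α → reject H₀

reject H₀: yes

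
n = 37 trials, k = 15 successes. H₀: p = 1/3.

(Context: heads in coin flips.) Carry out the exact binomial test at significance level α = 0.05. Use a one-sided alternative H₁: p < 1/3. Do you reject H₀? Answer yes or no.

reject H₀: no

Exact binomial: n=37, k=15, p₀=1/3=0.3333
P(X≤15) from Σ C(n,i)·p₀^i·(1−p₀)^(n−i)
p-value (one-sided, H₁ less) = 0.86463
At α=0.05: p ≥ α → fail to reject H₀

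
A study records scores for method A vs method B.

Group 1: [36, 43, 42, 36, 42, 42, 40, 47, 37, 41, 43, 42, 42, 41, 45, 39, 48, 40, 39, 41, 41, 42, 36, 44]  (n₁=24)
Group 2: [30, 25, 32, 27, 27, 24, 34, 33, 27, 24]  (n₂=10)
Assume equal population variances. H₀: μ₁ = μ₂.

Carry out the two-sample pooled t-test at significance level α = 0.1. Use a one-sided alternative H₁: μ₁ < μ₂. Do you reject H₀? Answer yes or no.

reject H₀: no

x̄₁=41.208, s₁=3.120, n₁=24
x̄₂=28.300, s₂=3.713, n₂=10
s_p² = [23·3.120² + 9·3.713²]/32 = 10.8768
SE = √(s_p²·(1/24+1/10)) = 1.2413
t = (41.208−28.300)/1.2413 = 10.3988
df = 32
p-value (one-sided, H₁ less) = 1.00000
At α=0.1: p ≥ α → fail to reject H₀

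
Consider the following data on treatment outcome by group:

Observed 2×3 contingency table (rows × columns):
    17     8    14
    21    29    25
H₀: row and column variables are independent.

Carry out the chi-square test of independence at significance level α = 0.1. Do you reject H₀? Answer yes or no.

Row totals [39, 75], col totals [38, 37, 39], n=114
χ² = (17−13.00)²/13.00 + (8−12.66)²/12.66 + (14−13.34)²/13.34 + (21−25.00)²/25.00 + (29−24.34)²/24.34 + (25−25.66)²/25.66 = 4.5254
df = 2
p-value (upper-tail) = 0.10407
At α=0.1: p ≥ α → fail to reject H₀

reject H₀: no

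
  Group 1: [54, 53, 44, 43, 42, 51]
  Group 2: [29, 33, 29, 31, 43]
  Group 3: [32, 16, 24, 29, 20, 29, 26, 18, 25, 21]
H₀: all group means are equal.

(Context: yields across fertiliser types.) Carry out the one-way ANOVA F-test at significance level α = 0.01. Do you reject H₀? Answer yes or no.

Group means [47.83, 33.00, 24.00], grand mean 32.952
SSB = Σnᵢ(x̄ᵢ−x̄)² = 2130.119; SSW = ΣΣ(x−x̄ᵢ)² = 526.833
MSB = 2130.119/2 = 1065.0595; MSW = 526.833/18 = 29.2685
F = MSB/MSW = 36.3893
df = (2, 18)
p-value (upper-tail) = 0.00000
At α=0.01: p < α → reject H₀

reject H₀: yes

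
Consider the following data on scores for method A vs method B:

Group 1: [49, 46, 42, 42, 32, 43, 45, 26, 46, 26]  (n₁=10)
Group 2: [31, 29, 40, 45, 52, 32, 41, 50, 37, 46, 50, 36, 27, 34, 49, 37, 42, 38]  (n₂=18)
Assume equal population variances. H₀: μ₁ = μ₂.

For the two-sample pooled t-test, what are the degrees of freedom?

df = n₁ + n₂ − 2 = 10 + 18 − 2 = 26

degrees of freedom = 26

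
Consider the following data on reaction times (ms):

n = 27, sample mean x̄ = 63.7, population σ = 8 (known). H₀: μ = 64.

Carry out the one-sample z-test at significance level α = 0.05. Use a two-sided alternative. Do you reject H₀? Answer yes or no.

SE = σ/√n = 8/√27 = 1.5396
z = (x̄−μ₀)/SE = (63.7−64)/1.5396 = -0.1949
p-value (two-sided) = 0.84551
At α=0.05: p ≥ α → fail to reject H₀

reject H₀: no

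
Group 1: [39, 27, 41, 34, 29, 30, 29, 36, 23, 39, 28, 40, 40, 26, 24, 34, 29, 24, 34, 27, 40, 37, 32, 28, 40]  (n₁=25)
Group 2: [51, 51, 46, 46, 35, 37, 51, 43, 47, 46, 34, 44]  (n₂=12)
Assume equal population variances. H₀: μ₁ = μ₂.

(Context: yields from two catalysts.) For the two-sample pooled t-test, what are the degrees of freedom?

df = n₁ + n₂ − 2 = 25 + 12 − 2 = 35

degrees of freedom = 35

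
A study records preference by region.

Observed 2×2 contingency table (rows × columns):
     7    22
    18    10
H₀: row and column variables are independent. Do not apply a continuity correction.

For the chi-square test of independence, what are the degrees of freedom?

degrees of freedom = 1

df = (r−1)(c−1) = (2−1)·(2−1) = 1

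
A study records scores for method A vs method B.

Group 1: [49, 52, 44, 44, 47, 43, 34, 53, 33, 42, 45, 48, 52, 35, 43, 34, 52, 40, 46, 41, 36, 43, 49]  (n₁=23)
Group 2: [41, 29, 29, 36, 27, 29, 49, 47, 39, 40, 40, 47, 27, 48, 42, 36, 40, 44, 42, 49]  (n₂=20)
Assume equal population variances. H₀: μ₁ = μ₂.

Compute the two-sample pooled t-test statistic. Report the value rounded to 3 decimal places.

x̄₁=43.696, s₁=6.212, n₁=23
x̄₂=39.050, s₂=7.487, n₂=20
s_p² = [22·6.212² + 19·7.487²]/41 = 46.6785
SE = √(s_p²·(1/23+1/20)) = 2.0889
t = (43.696−39.050)/2.0889 = 2.2240
df = 41

test statistic = 2.224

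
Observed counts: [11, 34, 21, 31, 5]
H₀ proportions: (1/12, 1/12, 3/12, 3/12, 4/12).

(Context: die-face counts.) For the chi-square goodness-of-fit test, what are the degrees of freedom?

df = k − 1 = 5 − 1 = 4

degrees of freedom = 4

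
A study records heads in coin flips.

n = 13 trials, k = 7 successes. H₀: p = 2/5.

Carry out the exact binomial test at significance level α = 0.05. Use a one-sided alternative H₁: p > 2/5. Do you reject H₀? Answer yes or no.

reject H₀: no

Exact binomial: n=13, k=7, p₀=2/5=0.4000
P(X≥7) from Σ C(n,i)·p₀^i·(1−p₀)^(n−i)
p-value (one-sided, H₁ greater) = 0.22884
At α=0.05: p ≥ α → fail to reject H₀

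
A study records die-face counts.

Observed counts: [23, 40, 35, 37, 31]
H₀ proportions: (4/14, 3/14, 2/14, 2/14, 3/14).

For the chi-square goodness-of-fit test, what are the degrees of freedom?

df = k − 1 = 5 − 1 = 4

degrees of freedom = 4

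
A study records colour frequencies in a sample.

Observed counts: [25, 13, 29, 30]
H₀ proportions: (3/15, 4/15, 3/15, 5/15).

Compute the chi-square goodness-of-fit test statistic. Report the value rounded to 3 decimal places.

n = 97; E_i = n·p_i = [19.40, 25.87, 19.40, 32.33]
χ² = (25−19.40)²/19.40 + (13−25.87)²/25.87 + (29−19.40)²/19.40 + (30−32.33)²/32.33 = 12.9356
df = 3

test statistic = 12.936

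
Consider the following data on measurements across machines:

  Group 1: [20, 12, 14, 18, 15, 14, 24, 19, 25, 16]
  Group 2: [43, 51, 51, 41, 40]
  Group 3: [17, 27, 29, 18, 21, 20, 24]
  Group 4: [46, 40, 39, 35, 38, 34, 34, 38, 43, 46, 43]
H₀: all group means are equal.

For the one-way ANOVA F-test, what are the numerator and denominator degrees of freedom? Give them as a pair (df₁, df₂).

k = 4 groups, N = 33 total
df = (k−1, N−k) = (4−1, 33−4) = (3, 29)

degrees of freedom = [3, 29]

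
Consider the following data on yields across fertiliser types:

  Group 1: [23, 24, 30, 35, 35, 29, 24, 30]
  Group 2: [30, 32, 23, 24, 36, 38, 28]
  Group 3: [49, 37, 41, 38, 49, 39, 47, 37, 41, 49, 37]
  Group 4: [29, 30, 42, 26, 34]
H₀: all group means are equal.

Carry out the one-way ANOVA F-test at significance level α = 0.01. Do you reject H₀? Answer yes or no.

Group means [28.75, 30.14, 42.18, 32.20], grand mean 34.387
SSB = Σnᵢ(x̄ᵢ−x̄)² = 1072.561; SSW = ΣΣ(x−x̄ᵢ)² = 778.794
MSB = 1072.561/3 = 357.5204; MSW = 778.794/27 = 28.8442
F = MSB/MSW = 12.3949
df = (3, 27)
p-value (upper-tail) = 0.00003
At α=0.01: p < α → reject H₀

reject H₀: yes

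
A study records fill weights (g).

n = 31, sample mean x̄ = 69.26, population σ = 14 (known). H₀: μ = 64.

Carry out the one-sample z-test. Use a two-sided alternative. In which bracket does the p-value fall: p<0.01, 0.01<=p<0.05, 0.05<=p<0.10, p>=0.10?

SE = σ/√n = 14/√31 = 2.5145
z = (x̄−μ₀)/SE = (69.26−64)/2.5145 = 2.0919
p-value (two-sided) = 0.03645
→ bracket: 0.01<=p<0.05

p-value bracket: 0.01<=p<0.05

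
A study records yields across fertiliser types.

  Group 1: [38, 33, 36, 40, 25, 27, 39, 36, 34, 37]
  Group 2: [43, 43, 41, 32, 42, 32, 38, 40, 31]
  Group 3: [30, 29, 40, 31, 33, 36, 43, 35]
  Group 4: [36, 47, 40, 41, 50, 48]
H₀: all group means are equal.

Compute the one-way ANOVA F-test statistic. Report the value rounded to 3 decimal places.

Group means [34.50, 38.00, 34.62, 43.67], grand mean 37.152
SSB = Σnᵢ(x̄ᵢ−x̄)² = 382.534; SSW = ΣΣ(x−x̄ᵢ)² = 741.708
MSB = 382.534/3 = 127.5114; MSW = 741.708/29 = 25.5761
F = MSB/MSW = 4.9856
df = (3, 29)

test statistic = 4.986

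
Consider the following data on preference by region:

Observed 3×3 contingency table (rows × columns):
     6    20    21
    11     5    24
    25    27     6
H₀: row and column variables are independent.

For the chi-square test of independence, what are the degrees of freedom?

degrees of freedom = 4

df = (r−1)(c−1) = (3−1)·(3−1) = 4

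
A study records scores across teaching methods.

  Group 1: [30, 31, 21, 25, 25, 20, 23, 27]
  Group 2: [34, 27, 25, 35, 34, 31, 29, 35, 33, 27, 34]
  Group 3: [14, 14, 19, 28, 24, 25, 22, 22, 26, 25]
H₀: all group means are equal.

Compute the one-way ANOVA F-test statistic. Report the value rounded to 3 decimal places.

test statistic = 13.562

Group means [25.25, 31.27, 21.90], grand mean 26.379
SSB = Σnᵢ(x̄ᵢ−x̄)² = 474.246; SSW = ΣΣ(x−x̄ᵢ)² = 454.582
MSB = 474.246/2 = 237.1229; MSW = 454.582/26 = 17.4839
F = MSB/MSW = 13.5623
df = (2, 26)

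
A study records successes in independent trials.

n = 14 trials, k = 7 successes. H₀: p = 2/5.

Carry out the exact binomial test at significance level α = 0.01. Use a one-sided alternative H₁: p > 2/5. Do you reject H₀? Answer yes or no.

reject H₀: no

Exact binomial: n=14, k=7, p₀=2/5=0.4000
P(X≥7) from Σ C(n,i)·p₀^i·(1−p₀)^(n−i)
p-value (one-sided, H₁ greater) = 0.30755
At α=0.01: p ≥ α → fail to reject H₀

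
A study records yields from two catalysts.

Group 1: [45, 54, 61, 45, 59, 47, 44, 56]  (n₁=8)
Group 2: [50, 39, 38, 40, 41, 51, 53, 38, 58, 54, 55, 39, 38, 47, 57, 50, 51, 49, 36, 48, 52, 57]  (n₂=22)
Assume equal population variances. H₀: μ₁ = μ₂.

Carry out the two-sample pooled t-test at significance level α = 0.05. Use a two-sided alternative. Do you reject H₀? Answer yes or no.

reject H₀: no

x̄₁=51.375, s₁=6.906, n₁=8
x̄₂=47.318, s₂=7.319, n₂=22
s_p² = [7·6.906² + 21·7.319²]/28 = 52.0946
SE = √(s_p²·(1/8+1/22)) = 2.9799
t = (51.375−47.318)/2.9799 = 1.3614
df = 28
p-value (two-sided) = 0.18424
At α=0.05: p ≥ α → fail to reject H₀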